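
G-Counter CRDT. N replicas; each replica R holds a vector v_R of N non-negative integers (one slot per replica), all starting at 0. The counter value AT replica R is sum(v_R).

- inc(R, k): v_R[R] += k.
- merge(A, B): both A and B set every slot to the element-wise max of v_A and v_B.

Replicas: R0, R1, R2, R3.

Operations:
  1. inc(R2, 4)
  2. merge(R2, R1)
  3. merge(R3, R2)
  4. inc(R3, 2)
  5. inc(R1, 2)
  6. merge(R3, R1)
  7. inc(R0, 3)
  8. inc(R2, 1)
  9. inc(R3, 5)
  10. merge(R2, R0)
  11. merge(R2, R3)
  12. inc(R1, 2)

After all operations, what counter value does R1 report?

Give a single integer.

Op 1: inc R2 by 4 -> R2=(0,0,4,0) value=4
Op 2: merge R2<->R1 -> R2=(0,0,4,0) R1=(0,0,4,0)
Op 3: merge R3<->R2 -> R3=(0,0,4,0) R2=(0,0,4,0)
Op 4: inc R3 by 2 -> R3=(0,0,4,2) value=6
Op 5: inc R1 by 2 -> R1=(0,2,4,0) value=6
Op 6: merge R3<->R1 -> R3=(0,2,4,2) R1=(0,2,4,2)
Op 7: inc R0 by 3 -> R0=(3,0,0,0) value=3
Op 8: inc R2 by 1 -> R2=(0,0,5,0) value=5
Op 9: inc R3 by 5 -> R3=(0,2,4,7) value=13
Op 10: merge R2<->R0 -> R2=(3,0,5,0) R0=(3,0,5,0)
Op 11: merge R2<->R3 -> R2=(3,2,5,7) R3=(3,2,5,7)
Op 12: inc R1 by 2 -> R1=(0,4,4,2) value=10

Answer: 10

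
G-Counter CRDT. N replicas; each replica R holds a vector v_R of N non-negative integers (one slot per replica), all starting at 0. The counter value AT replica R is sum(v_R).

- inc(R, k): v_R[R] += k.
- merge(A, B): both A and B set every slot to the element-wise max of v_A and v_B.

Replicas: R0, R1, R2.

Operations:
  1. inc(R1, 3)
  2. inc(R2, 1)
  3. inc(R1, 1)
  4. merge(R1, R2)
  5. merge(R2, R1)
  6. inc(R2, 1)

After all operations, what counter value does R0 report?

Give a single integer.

Answer: 0

Derivation:
Op 1: inc R1 by 3 -> R1=(0,3,0) value=3
Op 2: inc R2 by 1 -> R2=(0,0,1) value=1
Op 3: inc R1 by 1 -> R1=(0,4,0) value=4
Op 4: merge R1<->R2 -> R1=(0,4,1) R2=(0,4,1)
Op 5: merge R2<->R1 -> R2=(0,4,1) R1=(0,4,1)
Op 6: inc R2 by 1 -> R2=(0,4,2) value=6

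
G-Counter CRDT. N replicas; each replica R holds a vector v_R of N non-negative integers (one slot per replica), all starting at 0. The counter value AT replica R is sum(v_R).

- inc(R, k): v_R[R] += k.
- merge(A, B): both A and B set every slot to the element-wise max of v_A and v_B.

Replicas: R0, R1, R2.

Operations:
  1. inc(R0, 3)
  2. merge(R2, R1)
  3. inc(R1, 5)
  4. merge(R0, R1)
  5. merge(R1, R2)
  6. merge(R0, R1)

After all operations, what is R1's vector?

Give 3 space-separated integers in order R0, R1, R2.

Answer: 3 5 0

Derivation:
Op 1: inc R0 by 3 -> R0=(3,0,0) value=3
Op 2: merge R2<->R1 -> R2=(0,0,0) R1=(0,0,0)
Op 3: inc R1 by 5 -> R1=(0,5,0) value=5
Op 4: merge R0<->R1 -> R0=(3,5,0) R1=(3,5,0)
Op 5: merge R1<->R2 -> R1=(3,5,0) R2=(3,5,0)
Op 6: merge R0<->R1 -> R0=(3,5,0) R1=(3,5,0)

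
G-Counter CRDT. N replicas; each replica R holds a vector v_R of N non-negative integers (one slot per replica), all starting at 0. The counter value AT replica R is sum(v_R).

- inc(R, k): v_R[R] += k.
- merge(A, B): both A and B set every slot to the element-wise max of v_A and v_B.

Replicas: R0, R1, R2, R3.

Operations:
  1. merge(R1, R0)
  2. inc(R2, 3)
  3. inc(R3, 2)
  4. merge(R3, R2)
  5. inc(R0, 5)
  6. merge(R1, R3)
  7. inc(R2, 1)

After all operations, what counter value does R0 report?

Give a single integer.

Op 1: merge R1<->R0 -> R1=(0,0,0,0) R0=(0,0,0,0)
Op 2: inc R2 by 3 -> R2=(0,0,3,0) value=3
Op 3: inc R3 by 2 -> R3=(0,0,0,2) value=2
Op 4: merge R3<->R2 -> R3=(0,0,3,2) R2=(0,0,3,2)
Op 5: inc R0 by 5 -> R0=(5,0,0,0) value=5
Op 6: merge R1<->R3 -> R1=(0,0,3,2) R3=(0,0,3,2)
Op 7: inc R2 by 1 -> R2=(0,0,4,2) value=6

Answer: 5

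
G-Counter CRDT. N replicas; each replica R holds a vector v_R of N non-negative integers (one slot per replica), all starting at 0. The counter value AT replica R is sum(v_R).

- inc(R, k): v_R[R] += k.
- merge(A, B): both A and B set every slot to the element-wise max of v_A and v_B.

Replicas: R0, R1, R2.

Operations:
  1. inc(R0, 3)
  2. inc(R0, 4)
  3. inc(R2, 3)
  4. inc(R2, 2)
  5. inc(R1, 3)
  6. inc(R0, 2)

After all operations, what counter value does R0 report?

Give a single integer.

Op 1: inc R0 by 3 -> R0=(3,0,0) value=3
Op 2: inc R0 by 4 -> R0=(7,0,0) value=7
Op 3: inc R2 by 3 -> R2=(0,0,3) value=3
Op 4: inc R2 by 2 -> R2=(0,0,5) value=5
Op 5: inc R1 by 3 -> R1=(0,3,0) value=3
Op 6: inc R0 by 2 -> R0=(9,0,0) value=9

Answer: 9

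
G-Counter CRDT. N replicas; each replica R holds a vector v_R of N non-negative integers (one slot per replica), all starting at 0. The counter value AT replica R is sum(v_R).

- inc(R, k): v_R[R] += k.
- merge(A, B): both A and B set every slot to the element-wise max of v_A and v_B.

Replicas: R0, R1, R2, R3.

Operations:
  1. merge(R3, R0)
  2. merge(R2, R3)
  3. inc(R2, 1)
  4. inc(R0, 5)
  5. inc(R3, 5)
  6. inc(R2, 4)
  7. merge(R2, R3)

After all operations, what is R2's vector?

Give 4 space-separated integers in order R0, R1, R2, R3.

Op 1: merge R3<->R0 -> R3=(0,0,0,0) R0=(0,0,0,0)
Op 2: merge R2<->R3 -> R2=(0,0,0,0) R3=(0,0,0,0)
Op 3: inc R2 by 1 -> R2=(0,0,1,0) value=1
Op 4: inc R0 by 5 -> R0=(5,0,0,0) value=5
Op 5: inc R3 by 5 -> R3=(0,0,0,5) value=5
Op 6: inc R2 by 4 -> R2=(0,0,5,0) value=5
Op 7: merge R2<->R3 -> R2=(0,0,5,5) R3=(0,0,5,5)

Answer: 0 0 5 5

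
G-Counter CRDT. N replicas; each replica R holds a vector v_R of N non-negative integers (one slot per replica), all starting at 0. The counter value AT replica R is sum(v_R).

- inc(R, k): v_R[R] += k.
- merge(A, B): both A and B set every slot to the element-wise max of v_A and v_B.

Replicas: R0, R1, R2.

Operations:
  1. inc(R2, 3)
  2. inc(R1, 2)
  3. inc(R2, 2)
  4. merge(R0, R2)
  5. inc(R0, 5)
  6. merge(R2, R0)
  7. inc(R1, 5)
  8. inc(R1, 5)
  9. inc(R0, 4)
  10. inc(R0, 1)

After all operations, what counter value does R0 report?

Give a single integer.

Answer: 15

Derivation:
Op 1: inc R2 by 3 -> R2=(0,0,3) value=3
Op 2: inc R1 by 2 -> R1=(0,2,0) value=2
Op 3: inc R2 by 2 -> R2=(0,0,5) value=5
Op 4: merge R0<->R2 -> R0=(0,0,5) R2=(0,0,5)
Op 5: inc R0 by 5 -> R0=(5,0,5) value=10
Op 6: merge R2<->R0 -> R2=(5,0,5) R0=(5,0,5)
Op 7: inc R1 by 5 -> R1=(0,7,0) value=7
Op 8: inc R1 by 5 -> R1=(0,12,0) value=12
Op 9: inc R0 by 4 -> R0=(9,0,5) value=14
Op 10: inc R0 by 1 -> R0=(10,0,5) value=15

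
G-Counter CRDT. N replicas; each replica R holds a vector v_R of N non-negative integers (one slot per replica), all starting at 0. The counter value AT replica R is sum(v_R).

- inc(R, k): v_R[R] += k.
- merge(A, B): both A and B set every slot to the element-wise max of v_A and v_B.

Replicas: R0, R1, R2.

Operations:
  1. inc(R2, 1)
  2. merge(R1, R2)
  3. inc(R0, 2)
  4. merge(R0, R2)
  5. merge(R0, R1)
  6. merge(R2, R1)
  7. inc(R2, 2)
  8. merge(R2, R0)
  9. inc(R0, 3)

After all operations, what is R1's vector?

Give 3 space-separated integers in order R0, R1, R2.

Answer: 2 0 1

Derivation:
Op 1: inc R2 by 1 -> R2=(0,0,1) value=1
Op 2: merge R1<->R2 -> R1=(0,0,1) R2=(0,0,1)
Op 3: inc R0 by 2 -> R0=(2,0,0) value=2
Op 4: merge R0<->R2 -> R0=(2,0,1) R2=(2,0,1)
Op 5: merge R0<->R1 -> R0=(2,0,1) R1=(2,0,1)
Op 6: merge R2<->R1 -> R2=(2,0,1) R1=(2,0,1)
Op 7: inc R2 by 2 -> R2=(2,0,3) value=5
Op 8: merge R2<->R0 -> R2=(2,0,3) R0=(2,0,3)
Op 9: inc R0 by 3 -> R0=(5,0,3) value=8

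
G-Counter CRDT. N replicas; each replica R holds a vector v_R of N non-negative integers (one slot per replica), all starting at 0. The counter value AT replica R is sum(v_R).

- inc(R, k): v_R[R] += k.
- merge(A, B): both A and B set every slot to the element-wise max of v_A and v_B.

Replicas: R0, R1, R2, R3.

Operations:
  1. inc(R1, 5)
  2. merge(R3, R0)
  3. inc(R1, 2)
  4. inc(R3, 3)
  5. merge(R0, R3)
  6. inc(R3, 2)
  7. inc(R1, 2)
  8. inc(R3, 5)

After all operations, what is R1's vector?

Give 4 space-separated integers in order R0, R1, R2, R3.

Op 1: inc R1 by 5 -> R1=(0,5,0,0) value=5
Op 2: merge R3<->R0 -> R3=(0,0,0,0) R0=(0,0,0,0)
Op 3: inc R1 by 2 -> R1=(0,7,0,0) value=7
Op 4: inc R3 by 3 -> R3=(0,0,0,3) value=3
Op 5: merge R0<->R3 -> R0=(0,0,0,3) R3=(0,0,0,3)
Op 6: inc R3 by 2 -> R3=(0,0,0,5) value=5
Op 7: inc R1 by 2 -> R1=(0,9,0,0) value=9
Op 8: inc R3 by 5 -> R3=(0,0,0,10) value=10

Answer: 0 9 0 0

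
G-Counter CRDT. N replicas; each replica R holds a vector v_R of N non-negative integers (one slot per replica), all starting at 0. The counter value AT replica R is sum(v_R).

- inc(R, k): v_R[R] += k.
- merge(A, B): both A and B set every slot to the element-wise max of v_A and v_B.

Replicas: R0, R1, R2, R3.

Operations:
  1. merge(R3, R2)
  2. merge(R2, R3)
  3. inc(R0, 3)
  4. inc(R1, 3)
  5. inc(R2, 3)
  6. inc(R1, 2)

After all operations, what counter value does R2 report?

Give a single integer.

Op 1: merge R3<->R2 -> R3=(0,0,0,0) R2=(0,0,0,0)
Op 2: merge R2<->R3 -> R2=(0,0,0,0) R3=(0,0,0,0)
Op 3: inc R0 by 3 -> R0=(3,0,0,0) value=3
Op 4: inc R1 by 3 -> R1=(0,3,0,0) value=3
Op 5: inc R2 by 3 -> R2=(0,0,3,0) value=3
Op 6: inc R1 by 2 -> R1=(0,5,0,0) value=5

Answer: 3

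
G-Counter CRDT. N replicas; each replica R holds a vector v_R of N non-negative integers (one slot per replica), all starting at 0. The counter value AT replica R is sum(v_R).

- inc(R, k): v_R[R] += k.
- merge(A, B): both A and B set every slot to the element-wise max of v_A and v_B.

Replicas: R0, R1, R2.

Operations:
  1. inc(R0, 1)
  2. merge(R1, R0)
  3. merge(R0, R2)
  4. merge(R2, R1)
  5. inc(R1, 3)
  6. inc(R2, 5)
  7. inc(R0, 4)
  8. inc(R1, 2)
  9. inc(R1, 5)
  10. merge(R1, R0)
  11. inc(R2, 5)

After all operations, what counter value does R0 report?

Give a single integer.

Op 1: inc R0 by 1 -> R0=(1,0,0) value=1
Op 2: merge R1<->R0 -> R1=(1,0,0) R0=(1,0,0)
Op 3: merge R0<->R2 -> R0=(1,0,0) R2=(1,0,0)
Op 4: merge R2<->R1 -> R2=(1,0,0) R1=(1,0,0)
Op 5: inc R1 by 3 -> R1=(1,3,0) value=4
Op 6: inc R2 by 5 -> R2=(1,0,5) value=6
Op 7: inc R0 by 4 -> R0=(5,0,0) value=5
Op 8: inc R1 by 2 -> R1=(1,5,0) value=6
Op 9: inc R1 by 5 -> R1=(1,10,0) value=11
Op 10: merge R1<->R0 -> R1=(5,10,0) R0=(5,10,0)
Op 11: inc R2 by 5 -> R2=(1,0,10) value=11

Answer: 15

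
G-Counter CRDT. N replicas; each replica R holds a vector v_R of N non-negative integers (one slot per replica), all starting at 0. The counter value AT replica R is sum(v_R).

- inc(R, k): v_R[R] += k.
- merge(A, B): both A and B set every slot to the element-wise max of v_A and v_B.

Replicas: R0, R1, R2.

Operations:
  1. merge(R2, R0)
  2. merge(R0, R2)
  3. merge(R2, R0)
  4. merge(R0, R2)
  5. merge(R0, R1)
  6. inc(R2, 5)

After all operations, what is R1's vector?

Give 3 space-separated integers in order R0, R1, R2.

Op 1: merge R2<->R0 -> R2=(0,0,0) R0=(0,0,0)
Op 2: merge R0<->R2 -> R0=(0,0,0) R2=(0,0,0)
Op 3: merge R2<->R0 -> R2=(0,0,0) R0=(0,0,0)
Op 4: merge R0<->R2 -> R0=(0,0,0) R2=(0,0,0)
Op 5: merge R0<->R1 -> R0=(0,0,0) R1=(0,0,0)
Op 6: inc R2 by 5 -> R2=(0,0,5) value=5

Answer: 0 0 0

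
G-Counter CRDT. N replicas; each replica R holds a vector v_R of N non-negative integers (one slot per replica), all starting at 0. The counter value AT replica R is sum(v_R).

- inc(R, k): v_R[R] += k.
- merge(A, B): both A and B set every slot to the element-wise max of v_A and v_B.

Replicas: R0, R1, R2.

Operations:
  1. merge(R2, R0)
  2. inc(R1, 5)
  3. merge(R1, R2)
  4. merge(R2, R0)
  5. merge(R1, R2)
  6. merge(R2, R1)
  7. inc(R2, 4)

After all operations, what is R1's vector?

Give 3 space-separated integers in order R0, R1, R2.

Answer: 0 5 0

Derivation:
Op 1: merge R2<->R0 -> R2=(0,0,0) R0=(0,0,0)
Op 2: inc R1 by 5 -> R1=(0,5,0) value=5
Op 3: merge R1<->R2 -> R1=(0,5,0) R2=(0,5,0)
Op 4: merge R2<->R0 -> R2=(0,5,0) R0=(0,5,0)
Op 5: merge R1<->R2 -> R1=(0,5,0) R2=(0,5,0)
Op 6: merge R2<->R1 -> R2=(0,5,0) R1=(0,5,0)
Op 7: inc R2 by 4 -> R2=(0,5,4) value=9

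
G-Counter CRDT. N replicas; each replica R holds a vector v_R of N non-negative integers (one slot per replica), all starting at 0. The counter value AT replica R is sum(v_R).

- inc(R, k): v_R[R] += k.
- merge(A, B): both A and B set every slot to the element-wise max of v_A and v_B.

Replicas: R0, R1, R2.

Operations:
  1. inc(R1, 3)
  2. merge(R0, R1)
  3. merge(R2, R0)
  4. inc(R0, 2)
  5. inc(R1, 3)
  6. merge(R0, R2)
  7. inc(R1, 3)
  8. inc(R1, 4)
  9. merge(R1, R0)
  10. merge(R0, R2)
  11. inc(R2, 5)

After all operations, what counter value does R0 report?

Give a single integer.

Answer: 15

Derivation:
Op 1: inc R1 by 3 -> R1=(0,3,0) value=3
Op 2: merge R0<->R1 -> R0=(0,3,0) R1=(0,3,0)
Op 3: merge R2<->R0 -> R2=(0,3,0) R0=(0,3,0)
Op 4: inc R0 by 2 -> R0=(2,3,0) value=5
Op 5: inc R1 by 3 -> R1=(0,6,0) value=6
Op 6: merge R0<->R2 -> R0=(2,3,0) R2=(2,3,0)
Op 7: inc R1 by 3 -> R1=(0,9,0) value=9
Op 8: inc R1 by 4 -> R1=(0,13,0) value=13
Op 9: merge R1<->R0 -> R1=(2,13,0) R0=(2,13,0)
Op 10: merge R0<->R2 -> R0=(2,13,0) R2=(2,13,0)
Op 11: inc R2 by 5 -> R2=(2,13,5) value=20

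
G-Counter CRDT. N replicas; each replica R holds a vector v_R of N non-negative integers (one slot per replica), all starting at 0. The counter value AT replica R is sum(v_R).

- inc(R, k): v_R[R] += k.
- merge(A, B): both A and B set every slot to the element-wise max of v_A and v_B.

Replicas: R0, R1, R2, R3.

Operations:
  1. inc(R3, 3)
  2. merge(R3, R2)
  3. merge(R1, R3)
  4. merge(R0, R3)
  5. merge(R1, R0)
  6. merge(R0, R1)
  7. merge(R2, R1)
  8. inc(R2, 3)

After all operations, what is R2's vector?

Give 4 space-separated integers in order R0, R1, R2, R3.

Op 1: inc R3 by 3 -> R3=(0,0,0,3) value=3
Op 2: merge R3<->R2 -> R3=(0,0,0,3) R2=(0,0,0,3)
Op 3: merge R1<->R3 -> R1=(0,0,0,3) R3=(0,0,0,3)
Op 4: merge R0<->R3 -> R0=(0,0,0,3) R3=(0,0,0,3)
Op 5: merge R1<->R0 -> R1=(0,0,0,3) R0=(0,0,0,3)
Op 6: merge R0<->R1 -> R0=(0,0,0,3) R1=(0,0,0,3)
Op 7: merge R2<->R1 -> R2=(0,0,0,3) R1=(0,0,0,3)
Op 8: inc R2 by 3 -> R2=(0,0,3,3) value=6

Answer: 0 0 3 3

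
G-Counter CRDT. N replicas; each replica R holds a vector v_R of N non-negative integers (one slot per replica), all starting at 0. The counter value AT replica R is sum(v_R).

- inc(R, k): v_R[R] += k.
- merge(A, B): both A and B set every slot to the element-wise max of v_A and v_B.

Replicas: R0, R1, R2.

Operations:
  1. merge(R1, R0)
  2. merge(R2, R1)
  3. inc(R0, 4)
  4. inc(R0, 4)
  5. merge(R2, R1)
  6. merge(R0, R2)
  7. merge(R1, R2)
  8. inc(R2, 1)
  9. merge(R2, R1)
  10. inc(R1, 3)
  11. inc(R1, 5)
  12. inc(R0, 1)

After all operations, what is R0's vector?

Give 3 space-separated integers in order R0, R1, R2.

Op 1: merge R1<->R0 -> R1=(0,0,0) R0=(0,0,0)
Op 2: merge R2<->R1 -> R2=(0,0,0) R1=(0,0,0)
Op 3: inc R0 by 4 -> R0=(4,0,0) value=4
Op 4: inc R0 by 4 -> R0=(8,0,0) value=8
Op 5: merge R2<->R1 -> R2=(0,0,0) R1=(0,0,0)
Op 6: merge R0<->R2 -> R0=(8,0,0) R2=(8,0,0)
Op 7: merge R1<->R2 -> R1=(8,0,0) R2=(8,0,0)
Op 8: inc R2 by 1 -> R2=(8,0,1) value=9
Op 9: merge R2<->R1 -> R2=(8,0,1) R1=(8,0,1)
Op 10: inc R1 by 3 -> R1=(8,3,1) value=12
Op 11: inc R1 by 5 -> R1=(8,8,1) value=17
Op 12: inc R0 by 1 -> R0=(9,0,0) value=9

Answer: 9 0 0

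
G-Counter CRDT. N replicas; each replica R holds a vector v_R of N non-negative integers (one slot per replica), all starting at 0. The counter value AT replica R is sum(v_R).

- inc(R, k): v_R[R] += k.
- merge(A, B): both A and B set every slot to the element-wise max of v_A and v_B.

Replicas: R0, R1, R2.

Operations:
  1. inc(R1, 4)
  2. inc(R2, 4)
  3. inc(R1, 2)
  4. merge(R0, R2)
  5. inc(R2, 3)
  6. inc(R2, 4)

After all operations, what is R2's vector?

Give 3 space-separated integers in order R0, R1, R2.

Answer: 0 0 11

Derivation:
Op 1: inc R1 by 4 -> R1=(0,4,0) value=4
Op 2: inc R2 by 4 -> R2=(0,0,4) value=4
Op 3: inc R1 by 2 -> R1=(0,6,0) value=6
Op 4: merge R0<->R2 -> R0=(0,0,4) R2=(0,0,4)
Op 5: inc R2 by 3 -> R2=(0,0,7) value=7
Op 6: inc R2 by 4 -> R2=(0,0,11) value=11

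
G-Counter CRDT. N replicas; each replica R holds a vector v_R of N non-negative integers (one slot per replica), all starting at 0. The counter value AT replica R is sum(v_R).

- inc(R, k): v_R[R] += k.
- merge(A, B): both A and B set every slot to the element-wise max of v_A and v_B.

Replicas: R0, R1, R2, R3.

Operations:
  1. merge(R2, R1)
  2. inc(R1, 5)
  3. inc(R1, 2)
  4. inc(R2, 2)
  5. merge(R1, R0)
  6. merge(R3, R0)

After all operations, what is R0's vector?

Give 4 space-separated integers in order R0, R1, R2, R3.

Op 1: merge R2<->R1 -> R2=(0,0,0,0) R1=(0,0,0,0)
Op 2: inc R1 by 5 -> R1=(0,5,0,0) value=5
Op 3: inc R1 by 2 -> R1=(0,7,0,0) value=7
Op 4: inc R2 by 2 -> R2=(0,0,2,0) value=2
Op 5: merge R1<->R0 -> R1=(0,7,0,0) R0=(0,7,0,0)
Op 6: merge R3<->R0 -> R3=(0,7,0,0) R0=(0,7,0,0)

Answer: 0 7 0 0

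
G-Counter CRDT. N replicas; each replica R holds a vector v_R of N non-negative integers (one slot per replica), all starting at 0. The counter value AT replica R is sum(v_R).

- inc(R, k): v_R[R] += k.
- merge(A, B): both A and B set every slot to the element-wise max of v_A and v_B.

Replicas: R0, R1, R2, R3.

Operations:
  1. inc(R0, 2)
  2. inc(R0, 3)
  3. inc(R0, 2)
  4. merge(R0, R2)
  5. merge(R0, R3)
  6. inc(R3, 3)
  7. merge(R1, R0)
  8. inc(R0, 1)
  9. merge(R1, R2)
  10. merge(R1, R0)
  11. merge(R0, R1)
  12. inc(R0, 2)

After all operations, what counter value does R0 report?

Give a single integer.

Answer: 10

Derivation:
Op 1: inc R0 by 2 -> R0=(2,0,0,0) value=2
Op 2: inc R0 by 3 -> R0=(5,0,0,0) value=5
Op 3: inc R0 by 2 -> R0=(7,0,0,0) value=7
Op 4: merge R0<->R2 -> R0=(7,0,0,0) R2=(7,0,0,0)
Op 5: merge R0<->R3 -> R0=(7,0,0,0) R3=(7,0,0,0)
Op 6: inc R3 by 3 -> R3=(7,0,0,3) value=10
Op 7: merge R1<->R0 -> R1=(7,0,0,0) R0=(7,0,0,0)
Op 8: inc R0 by 1 -> R0=(8,0,0,0) value=8
Op 9: merge R1<->R2 -> R1=(7,0,0,0) R2=(7,0,0,0)
Op 10: merge R1<->R0 -> R1=(8,0,0,0) R0=(8,0,0,0)
Op 11: merge R0<->R1 -> R0=(8,0,0,0) R1=(8,0,0,0)
Op 12: inc R0 by 2 -> R0=(10,0,0,0) value=10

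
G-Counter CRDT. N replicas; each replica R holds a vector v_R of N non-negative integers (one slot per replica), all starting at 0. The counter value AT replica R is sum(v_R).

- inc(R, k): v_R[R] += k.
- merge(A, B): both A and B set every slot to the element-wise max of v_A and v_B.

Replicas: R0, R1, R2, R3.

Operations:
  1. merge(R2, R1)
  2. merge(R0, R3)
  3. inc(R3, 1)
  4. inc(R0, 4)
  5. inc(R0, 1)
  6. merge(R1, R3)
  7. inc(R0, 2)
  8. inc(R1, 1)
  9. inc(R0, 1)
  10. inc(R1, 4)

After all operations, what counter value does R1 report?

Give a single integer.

Answer: 6

Derivation:
Op 1: merge R2<->R1 -> R2=(0,0,0,0) R1=(0,0,0,0)
Op 2: merge R0<->R3 -> R0=(0,0,0,0) R3=(0,0,0,0)
Op 3: inc R3 by 1 -> R3=(0,0,0,1) value=1
Op 4: inc R0 by 4 -> R0=(4,0,0,0) value=4
Op 5: inc R0 by 1 -> R0=(5,0,0,0) value=5
Op 6: merge R1<->R3 -> R1=(0,0,0,1) R3=(0,0,0,1)
Op 7: inc R0 by 2 -> R0=(7,0,0,0) value=7
Op 8: inc R1 by 1 -> R1=(0,1,0,1) value=2
Op 9: inc R0 by 1 -> R0=(8,0,0,0) value=8
Op 10: inc R1 by 4 -> R1=(0,5,0,1) value=6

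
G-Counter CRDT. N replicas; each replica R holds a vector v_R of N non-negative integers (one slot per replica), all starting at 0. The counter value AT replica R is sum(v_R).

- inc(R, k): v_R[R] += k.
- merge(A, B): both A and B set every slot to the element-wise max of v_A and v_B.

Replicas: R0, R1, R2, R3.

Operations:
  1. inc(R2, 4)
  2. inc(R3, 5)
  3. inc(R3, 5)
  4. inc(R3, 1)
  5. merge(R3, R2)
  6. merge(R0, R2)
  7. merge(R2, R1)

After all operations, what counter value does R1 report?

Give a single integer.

Op 1: inc R2 by 4 -> R2=(0,0,4,0) value=4
Op 2: inc R3 by 5 -> R3=(0,0,0,5) value=5
Op 3: inc R3 by 5 -> R3=(0,0,0,10) value=10
Op 4: inc R3 by 1 -> R3=(0,0,0,11) value=11
Op 5: merge R3<->R2 -> R3=(0,0,4,11) R2=(0,0,4,11)
Op 6: merge R0<->R2 -> R0=(0,0,4,11) R2=(0,0,4,11)
Op 7: merge R2<->R1 -> R2=(0,0,4,11) R1=(0,0,4,11)

Answer: 15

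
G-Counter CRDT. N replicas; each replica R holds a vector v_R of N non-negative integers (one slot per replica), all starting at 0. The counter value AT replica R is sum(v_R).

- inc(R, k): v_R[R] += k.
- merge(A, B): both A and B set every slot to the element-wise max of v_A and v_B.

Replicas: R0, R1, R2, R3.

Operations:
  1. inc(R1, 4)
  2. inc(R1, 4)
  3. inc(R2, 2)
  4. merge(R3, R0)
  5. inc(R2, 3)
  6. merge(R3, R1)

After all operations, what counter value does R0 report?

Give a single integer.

Answer: 0

Derivation:
Op 1: inc R1 by 4 -> R1=(0,4,0,0) value=4
Op 2: inc R1 by 4 -> R1=(0,8,0,0) value=8
Op 3: inc R2 by 2 -> R2=(0,0,2,0) value=2
Op 4: merge R3<->R0 -> R3=(0,0,0,0) R0=(0,0,0,0)
Op 5: inc R2 by 3 -> R2=(0,0,5,0) value=5
Op 6: merge R3<->R1 -> R3=(0,8,0,0) R1=(0,8,0,0)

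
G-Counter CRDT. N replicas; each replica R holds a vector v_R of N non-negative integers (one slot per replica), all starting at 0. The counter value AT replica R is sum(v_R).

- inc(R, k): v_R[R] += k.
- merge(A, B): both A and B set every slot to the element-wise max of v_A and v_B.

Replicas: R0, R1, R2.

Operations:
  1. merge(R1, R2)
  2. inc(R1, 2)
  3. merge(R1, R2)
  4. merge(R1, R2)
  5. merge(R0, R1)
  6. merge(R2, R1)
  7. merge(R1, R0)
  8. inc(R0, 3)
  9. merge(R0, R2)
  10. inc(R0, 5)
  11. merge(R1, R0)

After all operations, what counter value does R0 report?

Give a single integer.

Answer: 10

Derivation:
Op 1: merge R1<->R2 -> R1=(0,0,0) R2=(0,0,0)
Op 2: inc R1 by 2 -> R1=(0,2,0) value=2
Op 3: merge R1<->R2 -> R1=(0,2,0) R2=(0,2,0)
Op 4: merge R1<->R2 -> R1=(0,2,0) R2=(0,2,0)
Op 5: merge R0<->R1 -> R0=(0,2,0) R1=(0,2,0)
Op 6: merge R2<->R1 -> R2=(0,2,0) R1=(0,2,0)
Op 7: merge R1<->R0 -> R1=(0,2,0) R0=(0,2,0)
Op 8: inc R0 by 3 -> R0=(3,2,0) value=5
Op 9: merge R0<->R2 -> R0=(3,2,0) R2=(3,2,0)
Op 10: inc R0 by 5 -> R0=(8,2,0) value=10
Op 11: merge R1<->R0 -> R1=(8,2,0) R0=(8,2,0)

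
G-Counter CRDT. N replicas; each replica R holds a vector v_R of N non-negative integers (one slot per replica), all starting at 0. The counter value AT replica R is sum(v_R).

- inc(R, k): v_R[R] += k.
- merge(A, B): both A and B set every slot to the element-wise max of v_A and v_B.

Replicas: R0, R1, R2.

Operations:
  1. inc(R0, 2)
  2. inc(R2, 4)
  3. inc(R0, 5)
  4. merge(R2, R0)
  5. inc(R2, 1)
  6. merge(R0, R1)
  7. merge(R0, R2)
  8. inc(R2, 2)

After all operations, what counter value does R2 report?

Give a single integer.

Op 1: inc R0 by 2 -> R0=(2,0,0) value=2
Op 2: inc R2 by 4 -> R2=(0,0,4) value=4
Op 3: inc R0 by 5 -> R0=(7,0,0) value=7
Op 4: merge R2<->R0 -> R2=(7,0,4) R0=(7,0,4)
Op 5: inc R2 by 1 -> R2=(7,0,5) value=12
Op 6: merge R0<->R1 -> R0=(7,0,4) R1=(7,0,4)
Op 7: merge R0<->R2 -> R0=(7,0,5) R2=(7,0,5)
Op 8: inc R2 by 2 -> R2=(7,0,7) value=14

Answer: 14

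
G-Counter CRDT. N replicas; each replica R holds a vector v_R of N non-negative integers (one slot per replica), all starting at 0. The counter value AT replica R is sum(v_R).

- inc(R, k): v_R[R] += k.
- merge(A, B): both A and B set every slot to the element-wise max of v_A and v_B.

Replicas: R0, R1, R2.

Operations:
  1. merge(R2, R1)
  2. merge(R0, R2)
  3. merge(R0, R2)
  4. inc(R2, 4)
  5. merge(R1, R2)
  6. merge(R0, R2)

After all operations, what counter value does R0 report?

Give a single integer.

Op 1: merge R2<->R1 -> R2=(0,0,0) R1=(0,0,0)
Op 2: merge R0<->R2 -> R0=(0,0,0) R2=(0,0,0)
Op 3: merge R0<->R2 -> R0=(0,0,0) R2=(0,0,0)
Op 4: inc R2 by 4 -> R2=(0,0,4) value=4
Op 5: merge R1<->R2 -> R1=(0,0,4) R2=(0,0,4)
Op 6: merge R0<->R2 -> R0=(0,0,4) R2=(0,0,4)

Answer: 4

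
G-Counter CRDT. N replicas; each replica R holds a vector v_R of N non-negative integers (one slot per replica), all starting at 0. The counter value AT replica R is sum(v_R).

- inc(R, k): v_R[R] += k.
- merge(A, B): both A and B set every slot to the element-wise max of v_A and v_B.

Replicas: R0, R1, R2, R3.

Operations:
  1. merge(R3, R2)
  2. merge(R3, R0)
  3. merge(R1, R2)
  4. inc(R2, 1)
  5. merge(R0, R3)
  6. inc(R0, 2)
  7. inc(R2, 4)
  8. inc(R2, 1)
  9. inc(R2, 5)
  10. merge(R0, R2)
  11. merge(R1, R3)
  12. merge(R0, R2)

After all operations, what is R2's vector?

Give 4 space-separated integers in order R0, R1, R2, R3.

Answer: 2 0 11 0

Derivation:
Op 1: merge R3<->R2 -> R3=(0,0,0,0) R2=(0,0,0,0)
Op 2: merge R3<->R0 -> R3=(0,0,0,0) R0=(0,0,0,0)
Op 3: merge R1<->R2 -> R1=(0,0,0,0) R2=(0,0,0,0)
Op 4: inc R2 by 1 -> R2=(0,0,1,0) value=1
Op 5: merge R0<->R3 -> R0=(0,0,0,0) R3=(0,0,0,0)
Op 6: inc R0 by 2 -> R0=(2,0,0,0) value=2
Op 7: inc R2 by 4 -> R2=(0,0,5,0) value=5
Op 8: inc R2 by 1 -> R2=(0,0,6,0) value=6
Op 9: inc R2 by 5 -> R2=(0,0,11,0) value=11
Op 10: merge R0<->R2 -> R0=(2,0,11,0) R2=(2,0,11,0)
Op 11: merge R1<->R3 -> R1=(0,0,0,0) R3=(0,0,0,0)
Op 12: merge R0<->R2 -> R0=(2,0,11,0) R2=(2,0,11,0)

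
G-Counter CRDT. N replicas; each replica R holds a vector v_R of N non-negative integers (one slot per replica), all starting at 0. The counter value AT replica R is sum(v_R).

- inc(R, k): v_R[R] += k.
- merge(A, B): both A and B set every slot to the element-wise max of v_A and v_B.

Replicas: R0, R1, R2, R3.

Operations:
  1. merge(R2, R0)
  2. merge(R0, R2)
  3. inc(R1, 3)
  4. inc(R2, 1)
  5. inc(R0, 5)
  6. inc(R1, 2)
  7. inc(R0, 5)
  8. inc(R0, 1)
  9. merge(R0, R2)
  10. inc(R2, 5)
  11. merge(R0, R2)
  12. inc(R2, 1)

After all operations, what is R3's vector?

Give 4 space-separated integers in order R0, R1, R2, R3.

Op 1: merge R2<->R0 -> R2=(0,0,0,0) R0=(0,0,0,0)
Op 2: merge R0<->R2 -> R0=(0,0,0,0) R2=(0,0,0,0)
Op 3: inc R1 by 3 -> R1=(0,3,0,0) value=3
Op 4: inc R2 by 1 -> R2=(0,0,1,0) value=1
Op 5: inc R0 by 5 -> R0=(5,0,0,0) value=5
Op 6: inc R1 by 2 -> R1=(0,5,0,0) value=5
Op 7: inc R0 by 5 -> R0=(10,0,0,0) value=10
Op 8: inc R0 by 1 -> R0=(11,0,0,0) value=11
Op 9: merge R0<->R2 -> R0=(11,0,1,0) R2=(11,0,1,0)
Op 10: inc R2 by 5 -> R2=(11,0,6,0) value=17
Op 11: merge R0<->R2 -> R0=(11,0,6,0) R2=(11,0,6,0)
Op 12: inc R2 by 1 -> R2=(11,0,7,0) value=18

Answer: 0 0 0 0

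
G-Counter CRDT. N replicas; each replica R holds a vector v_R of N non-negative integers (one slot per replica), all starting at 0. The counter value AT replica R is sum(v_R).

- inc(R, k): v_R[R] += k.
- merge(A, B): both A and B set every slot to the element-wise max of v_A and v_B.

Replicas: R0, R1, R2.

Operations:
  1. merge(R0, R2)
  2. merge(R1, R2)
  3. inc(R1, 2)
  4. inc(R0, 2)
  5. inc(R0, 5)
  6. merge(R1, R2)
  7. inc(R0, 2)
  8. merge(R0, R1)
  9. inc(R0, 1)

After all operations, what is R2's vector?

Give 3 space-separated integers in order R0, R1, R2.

Op 1: merge R0<->R2 -> R0=(0,0,0) R2=(0,0,0)
Op 2: merge R1<->R2 -> R1=(0,0,0) R2=(0,0,0)
Op 3: inc R1 by 2 -> R1=(0,2,0) value=2
Op 4: inc R0 by 2 -> R0=(2,0,0) value=2
Op 5: inc R0 by 5 -> R0=(7,0,0) value=7
Op 6: merge R1<->R2 -> R1=(0,2,0) R2=(0,2,0)
Op 7: inc R0 by 2 -> R0=(9,0,0) value=9
Op 8: merge R0<->R1 -> R0=(9,2,0) R1=(9,2,0)
Op 9: inc R0 by 1 -> R0=(10,2,0) value=12

Answer: 0 2 0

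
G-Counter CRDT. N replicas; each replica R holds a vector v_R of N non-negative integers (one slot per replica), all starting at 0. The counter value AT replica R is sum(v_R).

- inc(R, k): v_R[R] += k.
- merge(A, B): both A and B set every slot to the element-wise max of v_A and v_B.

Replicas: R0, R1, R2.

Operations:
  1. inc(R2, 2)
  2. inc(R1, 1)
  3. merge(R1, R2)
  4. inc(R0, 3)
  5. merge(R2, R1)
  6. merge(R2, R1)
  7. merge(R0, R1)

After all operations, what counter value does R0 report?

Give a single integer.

Answer: 6

Derivation:
Op 1: inc R2 by 2 -> R2=(0,0,2) value=2
Op 2: inc R1 by 1 -> R1=(0,1,0) value=1
Op 3: merge R1<->R2 -> R1=(0,1,2) R2=(0,1,2)
Op 4: inc R0 by 3 -> R0=(3,0,0) value=3
Op 5: merge R2<->R1 -> R2=(0,1,2) R1=(0,1,2)
Op 6: merge R2<->R1 -> R2=(0,1,2) R1=(0,1,2)
Op 7: merge R0<->R1 -> R0=(3,1,2) R1=(3,1,2)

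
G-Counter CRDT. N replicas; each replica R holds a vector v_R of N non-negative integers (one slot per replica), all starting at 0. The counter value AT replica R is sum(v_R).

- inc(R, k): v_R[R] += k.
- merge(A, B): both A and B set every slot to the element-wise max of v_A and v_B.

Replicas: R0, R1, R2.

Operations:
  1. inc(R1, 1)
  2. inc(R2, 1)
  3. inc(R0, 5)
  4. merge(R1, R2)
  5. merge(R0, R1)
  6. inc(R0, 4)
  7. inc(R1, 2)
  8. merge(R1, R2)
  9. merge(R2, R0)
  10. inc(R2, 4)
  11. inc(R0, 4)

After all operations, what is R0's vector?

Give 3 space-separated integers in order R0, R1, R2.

Op 1: inc R1 by 1 -> R1=(0,1,0) value=1
Op 2: inc R2 by 1 -> R2=(0,0,1) value=1
Op 3: inc R0 by 5 -> R0=(5,0,0) value=5
Op 4: merge R1<->R2 -> R1=(0,1,1) R2=(0,1,1)
Op 5: merge R0<->R1 -> R0=(5,1,1) R1=(5,1,1)
Op 6: inc R0 by 4 -> R0=(9,1,1) value=11
Op 7: inc R1 by 2 -> R1=(5,3,1) value=9
Op 8: merge R1<->R2 -> R1=(5,3,1) R2=(5,3,1)
Op 9: merge R2<->R0 -> R2=(9,3,1) R0=(9,3,1)
Op 10: inc R2 by 4 -> R2=(9,3,5) value=17
Op 11: inc R0 by 4 -> R0=(13,3,1) value=17

Answer: 13 3 1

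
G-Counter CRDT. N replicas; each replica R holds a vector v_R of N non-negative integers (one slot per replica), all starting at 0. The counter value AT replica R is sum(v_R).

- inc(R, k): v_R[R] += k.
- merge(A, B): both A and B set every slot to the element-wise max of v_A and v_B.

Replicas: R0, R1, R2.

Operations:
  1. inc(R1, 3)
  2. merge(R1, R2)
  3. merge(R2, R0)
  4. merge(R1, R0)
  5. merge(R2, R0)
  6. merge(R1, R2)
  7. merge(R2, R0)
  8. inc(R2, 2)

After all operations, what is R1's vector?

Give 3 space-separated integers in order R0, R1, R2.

Answer: 0 3 0

Derivation:
Op 1: inc R1 by 3 -> R1=(0,3,0) value=3
Op 2: merge R1<->R2 -> R1=(0,3,0) R2=(0,3,0)
Op 3: merge R2<->R0 -> R2=(0,3,0) R0=(0,3,0)
Op 4: merge R1<->R0 -> R1=(0,3,0) R0=(0,3,0)
Op 5: merge R2<->R0 -> R2=(0,3,0) R0=(0,3,0)
Op 6: merge R1<->R2 -> R1=(0,3,0) R2=(0,3,0)
Op 7: merge R2<->R0 -> R2=(0,3,0) R0=(0,3,0)
Op 8: inc R2 by 2 -> R2=(0,3,2) value=5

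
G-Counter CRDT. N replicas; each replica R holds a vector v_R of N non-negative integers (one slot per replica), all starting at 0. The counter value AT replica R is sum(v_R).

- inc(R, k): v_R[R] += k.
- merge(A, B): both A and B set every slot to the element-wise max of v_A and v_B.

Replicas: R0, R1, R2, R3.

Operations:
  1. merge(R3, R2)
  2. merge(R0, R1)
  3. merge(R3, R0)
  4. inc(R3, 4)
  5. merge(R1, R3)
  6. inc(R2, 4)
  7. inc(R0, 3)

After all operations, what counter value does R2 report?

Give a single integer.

Op 1: merge R3<->R2 -> R3=(0,0,0,0) R2=(0,0,0,0)
Op 2: merge R0<->R1 -> R0=(0,0,0,0) R1=(0,0,0,0)
Op 3: merge R3<->R0 -> R3=(0,0,0,0) R0=(0,0,0,0)
Op 4: inc R3 by 4 -> R3=(0,0,0,4) value=4
Op 5: merge R1<->R3 -> R1=(0,0,0,4) R3=(0,0,0,4)
Op 6: inc R2 by 4 -> R2=(0,0,4,0) value=4
Op 7: inc R0 by 3 -> R0=(3,0,0,0) value=3

Answer: 4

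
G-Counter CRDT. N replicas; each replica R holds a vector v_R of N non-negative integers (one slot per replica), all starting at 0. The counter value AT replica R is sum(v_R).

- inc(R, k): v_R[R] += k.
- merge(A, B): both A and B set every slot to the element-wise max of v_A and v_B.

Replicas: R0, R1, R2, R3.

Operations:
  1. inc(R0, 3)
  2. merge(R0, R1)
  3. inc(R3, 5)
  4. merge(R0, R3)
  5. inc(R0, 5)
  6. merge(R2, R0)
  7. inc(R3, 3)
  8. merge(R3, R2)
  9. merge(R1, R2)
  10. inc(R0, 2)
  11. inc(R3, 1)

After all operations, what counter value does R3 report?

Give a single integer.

Op 1: inc R0 by 3 -> R0=(3,0,0,0) value=3
Op 2: merge R0<->R1 -> R0=(3,0,0,0) R1=(3,0,0,0)
Op 3: inc R3 by 5 -> R3=(0,0,0,5) value=5
Op 4: merge R0<->R3 -> R0=(3,0,0,5) R3=(3,0,0,5)
Op 5: inc R0 by 5 -> R0=(8,0,0,5) value=13
Op 6: merge R2<->R0 -> R2=(8,0,0,5) R0=(8,0,0,5)
Op 7: inc R3 by 3 -> R3=(3,0,0,8) value=11
Op 8: merge R3<->R2 -> R3=(8,0,0,8) R2=(8,0,0,8)
Op 9: merge R1<->R2 -> R1=(8,0,0,8) R2=(8,0,0,8)
Op 10: inc R0 by 2 -> R0=(10,0,0,5) value=15
Op 11: inc R3 by 1 -> R3=(8,0,0,9) value=17

Answer: 17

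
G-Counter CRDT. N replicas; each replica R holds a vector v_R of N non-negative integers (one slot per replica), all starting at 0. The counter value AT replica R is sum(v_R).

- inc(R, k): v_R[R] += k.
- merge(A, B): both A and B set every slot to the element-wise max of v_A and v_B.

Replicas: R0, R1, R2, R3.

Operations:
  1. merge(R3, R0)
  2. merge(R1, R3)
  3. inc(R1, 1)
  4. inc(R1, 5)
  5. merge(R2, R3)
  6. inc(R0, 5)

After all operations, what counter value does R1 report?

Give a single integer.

Op 1: merge R3<->R0 -> R3=(0,0,0,0) R0=(0,0,0,0)
Op 2: merge R1<->R3 -> R1=(0,0,0,0) R3=(0,0,0,0)
Op 3: inc R1 by 1 -> R1=(0,1,0,0) value=1
Op 4: inc R1 by 5 -> R1=(0,6,0,0) value=6
Op 5: merge R2<->R3 -> R2=(0,0,0,0) R3=(0,0,0,0)
Op 6: inc R0 by 5 -> R0=(5,0,0,0) value=5

Answer: 6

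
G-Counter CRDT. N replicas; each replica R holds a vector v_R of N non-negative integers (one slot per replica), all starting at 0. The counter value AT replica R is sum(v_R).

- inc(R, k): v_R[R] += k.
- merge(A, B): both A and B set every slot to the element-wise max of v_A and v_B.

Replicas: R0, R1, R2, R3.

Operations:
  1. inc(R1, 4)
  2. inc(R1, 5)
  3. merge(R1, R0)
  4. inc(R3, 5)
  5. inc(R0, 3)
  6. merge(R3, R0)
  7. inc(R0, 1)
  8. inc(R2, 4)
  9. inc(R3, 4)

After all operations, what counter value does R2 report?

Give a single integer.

Answer: 4

Derivation:
Op 1: inc R1 by 4 -> R1=(0,4,0,0) value=4
Op 2: inc R1 by 5 -> R1=(0,9,0,0) value=9
Op 3: merge R1<->R0 -> R1=(0,9,0,0) R0=(0,9,0,0)
Op 4: inc R3 by 5 -> R3=(0,0,0,5) value=5
Op 5: inc R0 by 3 -> R0=(3,9,0,0) value=12
Op 6: merge R3<->R0 -> R3=(3,9,0,5) R0=(3,9,0,5)
Op 7: inc R0 by 1 -> R0=(4,9,0,5) value=18
Op 8: inc R2 by 4 -> R2=(0,0,4,0) value=4
Op 9: inc R3 by 4 -> R3=(3,9,0,9) value=21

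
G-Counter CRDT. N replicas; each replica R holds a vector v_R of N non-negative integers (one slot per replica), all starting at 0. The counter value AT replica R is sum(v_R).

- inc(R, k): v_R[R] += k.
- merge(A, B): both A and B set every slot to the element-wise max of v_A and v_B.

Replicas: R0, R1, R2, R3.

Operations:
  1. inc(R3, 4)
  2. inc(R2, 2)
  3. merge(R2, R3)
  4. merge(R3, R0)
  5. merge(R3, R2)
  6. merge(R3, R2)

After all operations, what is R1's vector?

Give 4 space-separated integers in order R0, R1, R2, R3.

Answer: 0 0 0 0

Derivation:
Op 1: inc R3 by 4 -> R3=(0,0,0,4) value=4
Op 2: inc R2 by 2 -> R2=(0,0,2,0) value=2
Op 3: merge R2<->R3 -> R2=(0,0,2,4) R3=(0,0,2,4)
Op 4: merge R3<->R0 -> R3=(0,0,2,4) R0=(0,0,2,4)
Op 5: merge R3<->R2 -> R3=(0,0,2,4) R2=(0,0,2,4)
Op 6: merge R3<->R2 -> R3=(0,0,2,4) R2=(0,0,2,4)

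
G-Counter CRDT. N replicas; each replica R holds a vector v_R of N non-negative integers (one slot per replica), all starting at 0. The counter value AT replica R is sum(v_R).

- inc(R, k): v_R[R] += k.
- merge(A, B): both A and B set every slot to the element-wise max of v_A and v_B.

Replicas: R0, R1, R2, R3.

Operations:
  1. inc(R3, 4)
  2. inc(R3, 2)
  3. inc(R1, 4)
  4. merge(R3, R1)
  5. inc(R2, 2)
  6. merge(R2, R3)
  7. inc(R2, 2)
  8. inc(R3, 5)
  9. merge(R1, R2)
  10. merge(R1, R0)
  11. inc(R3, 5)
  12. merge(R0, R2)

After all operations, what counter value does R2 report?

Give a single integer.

Answer: 14

Derivation:
Op 1: inc R3 by 4 -> R3=(0,0,0,4) value=4
Op 2: inc R3 by 2 -> R3=(0,0,0,6) value=6
Op 3: inc R1 by 4 -> R1=(0,4,0,0) value=4
Op 4: merge R3<->R1 -> R3=(0,4,0,6) R1=(0,4,0,6)
Op 5: inc R2 by 2 -> R2=(0,0,2,0) value=2
Op 6: merge R2<->R3 -> R2=(0,4,2,6) R3=(0,4,2,6)
Op 7: inc R2 by 2 -> R2=(0,4,4,6) value=14
Op 8: inc R3 by 5 -> R3=(0,4,2,11) value=17
Op 9: merge R1<->R2 -> R1=(0,4,4,6) R2=(0,4,4,6)
Op 10: merge R1<->R0 -> R1=(0,4,4,6) R0=(0,4,4,6)
Op 11: inc R3 by 5 -> R3=(0,4,2,16) value=22
Op 12: merge R0<->R2 -> R0=(0,4,4,6) R2=(0,4,4,6)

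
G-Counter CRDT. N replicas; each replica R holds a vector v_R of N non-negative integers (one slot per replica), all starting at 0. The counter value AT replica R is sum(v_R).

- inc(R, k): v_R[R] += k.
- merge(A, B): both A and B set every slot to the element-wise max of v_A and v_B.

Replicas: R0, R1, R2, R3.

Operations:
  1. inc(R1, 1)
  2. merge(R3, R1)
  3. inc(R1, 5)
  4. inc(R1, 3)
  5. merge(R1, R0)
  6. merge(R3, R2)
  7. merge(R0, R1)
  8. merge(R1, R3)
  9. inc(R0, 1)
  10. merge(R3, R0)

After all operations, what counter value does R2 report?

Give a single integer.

Answer: 1

Derivation:
Op 1: inc R1 by 1 -> R1=(0,1,0,0) value=1
Op 2: merge R3<->R1 -> R3=(0,1,0,0) R1=(0,1,0,0)
Op 3: inc R1 by 5 -> R1=(0,6,0,0) value=6
Op 4: inc R1 by 3 -> R1=(0,9,0,0) value=9
Op 5: merge R1<->R0 -> R1=(0,9,0,0) R0=(0,9,0,0)
Op 6: merge R3<->R2 -> R3=(0,1,0,0) R2=(0,1,0,0)
Op 7: merge R0<->R1 -> R0=(0,9,0,0) R1=(0,9,0,0)
Op 8: merge R1<->R3 -> R1=(0,9,0,0) R3=(0,9,0,0)
Op 9: inc R0 by 1 -> R0=(1,9,0,0) value=10
Op 10: merge R3<->R0 -> R3=(1,9,0,0) R0=(1,9,0,0)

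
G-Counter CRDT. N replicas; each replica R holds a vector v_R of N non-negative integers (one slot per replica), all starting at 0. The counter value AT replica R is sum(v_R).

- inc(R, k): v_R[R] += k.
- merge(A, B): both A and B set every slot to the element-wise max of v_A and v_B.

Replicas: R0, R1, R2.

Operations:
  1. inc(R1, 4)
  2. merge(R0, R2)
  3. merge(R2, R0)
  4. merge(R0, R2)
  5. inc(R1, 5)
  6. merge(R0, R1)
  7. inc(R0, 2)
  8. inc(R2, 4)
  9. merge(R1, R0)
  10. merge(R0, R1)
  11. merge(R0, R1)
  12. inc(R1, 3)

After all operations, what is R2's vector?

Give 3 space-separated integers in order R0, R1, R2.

Answer: 0 0 4

Derivation:
Op 1: inc R1 by 4 -> R1=(0,4,0) value=4
Op 2: merge R0<->R2 -> R0=(0,0,0) R2=(0,0,0)
Op 3: merge R2<->R0 -> R2=(0,0,0) R0=(0,0,0)
Op 4: merge R0<->R2 -> R0=(0,0,0) R2=(0,0,0)
Op 5: inc R1 by 5 -> R1=(0,9,0) value=9
Op 6: merge R0<->R1 -> R0=(0,9,0) R1=(0,9,0)
Op 7: inc R0 by 2 -> R0=(2,9,0) value=11
Op 8: inc R2 by 4 -> R2=(0,0,4) value=4
Op 9: merge R1<->R0 -> R1=(2,9,0) R0=(2,9,0)
Op 10: merge R0<->R1 -> R0=(2,9,0) R1=(2,9,0)
Op 11: merge R0<->R1 -> R0=(2,9,0) R1=(2,9,0)
Op 12: inc R1 by 3 -> R1=(2,12,0) value=14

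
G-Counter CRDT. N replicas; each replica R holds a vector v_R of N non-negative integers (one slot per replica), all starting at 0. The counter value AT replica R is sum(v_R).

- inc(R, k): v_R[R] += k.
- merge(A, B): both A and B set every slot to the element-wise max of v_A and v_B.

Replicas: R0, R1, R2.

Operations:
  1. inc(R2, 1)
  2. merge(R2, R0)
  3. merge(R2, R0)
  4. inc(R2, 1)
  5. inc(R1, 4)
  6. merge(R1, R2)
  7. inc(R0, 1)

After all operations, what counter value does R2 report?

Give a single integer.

Answer: 6

Derivation:
Op 1: inc R2 by 1 -> R2=(0,0,1) value=1
Op 2: merge R2<->R0 -> R2=(0,0,1) R0=(0,0,1)
Op 3: merge R2<->R0 -> R2=(0,0,1) R0=(0,0,1)
Op 4: inc R2 by 1 -> R2=(0,0,2) value=2
Op 5: inc R1 by 4 -> R1=(0,4,0) value=4
Op 6: merge R1<->R2 -> R1=(0,4,2) R2=(0,4,2)
Op 7: inc R0 by 1 -> R0=(1,0,1) value=2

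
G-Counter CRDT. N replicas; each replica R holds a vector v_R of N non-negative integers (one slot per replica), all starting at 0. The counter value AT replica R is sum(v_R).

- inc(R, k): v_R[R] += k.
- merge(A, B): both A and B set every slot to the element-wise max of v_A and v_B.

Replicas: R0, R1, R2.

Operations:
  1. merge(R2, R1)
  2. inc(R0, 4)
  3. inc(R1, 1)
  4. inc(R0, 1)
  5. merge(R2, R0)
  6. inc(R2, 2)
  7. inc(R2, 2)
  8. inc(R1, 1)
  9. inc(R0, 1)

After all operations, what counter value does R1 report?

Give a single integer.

Answer: 2

Derivation:
Op 1: merge R2<->R1 -> R2=(0,0,0) R1=(0,0,0)
Op 2: inc R0 by 4 -> R0=(4,0,0) value=4
Op 3: inc R1 by 1 -> R1=(0,1,0) value=1
Op 4: inc R0 by 1 -> R0=(5,0,0) value=5
Op 5: merge R2<->R0 -> R2=(5,0,0) R0=(5,0,0)
Op 6: inc R2 by 2 -> R2=(5,0,2) value=7
Op 7: inc R2 by 2 -> R2=(5,0,4) value=9
Op 8: inc R1 by 1 -> R1=(0,2,0) value=2
Op 9: inc R0 by 1 -> R0=(6,0,0) value=6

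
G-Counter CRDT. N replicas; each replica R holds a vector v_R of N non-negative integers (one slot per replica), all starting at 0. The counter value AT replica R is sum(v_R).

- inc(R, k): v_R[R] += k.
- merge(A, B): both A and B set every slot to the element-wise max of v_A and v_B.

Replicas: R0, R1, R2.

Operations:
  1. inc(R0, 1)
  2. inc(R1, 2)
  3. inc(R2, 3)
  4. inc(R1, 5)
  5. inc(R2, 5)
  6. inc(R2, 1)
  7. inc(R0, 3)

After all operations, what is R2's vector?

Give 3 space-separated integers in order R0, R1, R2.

Answer: 0 0 9

Derivation:
Op 1: inc R0 by 1 -> R0=(1,0,0) value=1
Op 2: inc R1 by 2 -> R1=(0,2,0) value=2
Op 3: inc R2 by 3 -> R2=(0,0,3) value=3
Op 4: inc R1 by 5 -> R1=(0,7,0) value=7
Op 5: inc R2 by 5 -> R2=(0,0,8) value=8
Op 6: inc R2 by 1 -> R2=(0,0,9) value=9
Op 7: inc R0 by 3 -> R0=(4,0,0) value=4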